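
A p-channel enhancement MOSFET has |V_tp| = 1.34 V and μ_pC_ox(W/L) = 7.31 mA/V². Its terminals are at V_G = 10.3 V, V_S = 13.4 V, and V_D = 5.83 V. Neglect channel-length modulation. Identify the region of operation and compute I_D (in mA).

Saturation; I_D = 11.3 mA

V_SG = V_S − V_G = 13.4 − 10.3 = 3.1 V; V_SD = V_S − V_D = 13.4 − 5.83 = 7.57 V.
V_ov = V_SG − |V_tp| = 3.1 − 1.34 = 1.76 V.
Since V_SD = 7.57 V ≥ V_ov = 1.76 V, the device is in saturation.
I_D = ½ k_p V_ov² = 0.5 × 7.31 × 1.76² = 11.3 mA.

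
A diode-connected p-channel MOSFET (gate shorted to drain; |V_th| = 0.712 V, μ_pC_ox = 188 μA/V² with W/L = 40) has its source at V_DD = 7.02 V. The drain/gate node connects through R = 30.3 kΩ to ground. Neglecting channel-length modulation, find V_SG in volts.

V_SG = 0.943 V

With gate tied to drain, V_SG = V_SD ≥ V_SG − |V_th|, so the device is in saturation.
k_p = μ_pC_ox · (W/L) = 7.52 mA/V².
KCL at the drain: ½ k_p (V_SG − |V_th|)² = (V_DD − V_SG)/R.
Let x = V_SG − 0.712. Then 114 x² + x − 6.308 = 0, giving x = 0.231 V (positive root), so V_SG = 0.943 V.
I_D = (V_DD − V_SG)/R = (7.02 − 0.943) / 30.3 = 0.201 mA.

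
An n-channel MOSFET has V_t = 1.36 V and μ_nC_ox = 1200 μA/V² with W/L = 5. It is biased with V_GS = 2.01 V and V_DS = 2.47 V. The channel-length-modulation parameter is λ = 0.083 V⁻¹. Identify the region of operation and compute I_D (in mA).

Saturation; I_D = 1.53 mA

k_n = μ_nC_ox · (W/L) = 6 mA/V².
V_ov = V_GS − V_t = 2.01 − 1.36 = 0.65 V.
Since V_DS = 2.47 V ≥ V_ov = 0.65 V, the device is in saturation.
I_D = ½ k_n V_ov² (1 + λ V_DS) = 0.5 × 6 × 0.65² × (1 + 0.083 × 2.47) = 1.53 mA.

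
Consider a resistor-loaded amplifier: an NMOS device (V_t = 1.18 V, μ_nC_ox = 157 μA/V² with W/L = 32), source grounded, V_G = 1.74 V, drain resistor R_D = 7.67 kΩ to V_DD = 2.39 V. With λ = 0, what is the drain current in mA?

V_GS = V_G = 1.74 V, so V_ov = 1.74 − 1.18 = 0.56 V.
k_n = μ_nC_ox · (W/L) = 5.024 mA/V².
Assume saturation: I_D = ½ k_n V_ov² = 0.5 × 5.024 × 0.56² = 0.788 mA, giving V_DS = V_DD − I_D R_D = 2.39 − 0.788 × 7.67 = -3.65 V.
But -3.65 V < V_ov = 0.56 V, so the device is actually in triode.
In triode I_D = k_n[V_ov V_DS − ½ V_DS²] and I_D = (V_DD − V_DS)/R_D. Equating: 19.3 V_DS² − 22.58 V_DS + 2.39 = 0, giving V_DS = 0.118 V (the root below V_ov).
I_D = (2.39 − 0.118) / 7.67 = 0.296 mA.

I_D = 0.296 mA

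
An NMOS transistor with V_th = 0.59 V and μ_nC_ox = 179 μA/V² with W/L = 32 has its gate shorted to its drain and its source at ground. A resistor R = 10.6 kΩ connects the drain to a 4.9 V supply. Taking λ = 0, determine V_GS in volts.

With gate tied to drain, V_GS = V_DS ≥ V_GS − V_th, so the device is in saturation.
k_n = μ_nC_ox · (W/L) = 5.728 mA/V².
KCL at the drain: ½ k_n (V_GS − V_th)² = (V_DD − V_GS)/R.
Let x = V_GS − 0.59. Then 30.4 x² + x − 4.31 = 0, giving x = 0.361 V (positive root), so V_GS = 0.951 V.
I_D = (V_DD − V_GS)/R = (4.9 − 0.951) / 10.6 = 0.373 mA.

V_GS = 0.951 V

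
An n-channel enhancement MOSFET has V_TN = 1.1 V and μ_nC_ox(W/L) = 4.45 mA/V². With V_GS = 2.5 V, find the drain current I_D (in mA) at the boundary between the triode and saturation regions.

I_D = 4.36 mA

At the boundary V_DS = V_ov = V_GS − V_TN = 2.5 − 1.1 = 1.4 V.
I_D = ½ k_n V_ov² = 0.5 × 4.45 × 1.4² = 4.36 mA.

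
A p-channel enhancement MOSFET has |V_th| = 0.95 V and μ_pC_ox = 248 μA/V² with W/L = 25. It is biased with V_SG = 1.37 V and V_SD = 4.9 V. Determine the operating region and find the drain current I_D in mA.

k_p = μ_pC_ox · (W/L) = 6.2 mA/V².
V_ov = V_SG − |V_th| = 1.37 − 0.95 = 0.42 V.
Since V_SD = 4.9 V ≥ V_ov = 0.42 V, the device is in saturation.
I_D = ½ k_p V_ov² = 0.5 × 6.2 × 0.42² = 0.547 mA.

Saturation; I_D = 0.547 mA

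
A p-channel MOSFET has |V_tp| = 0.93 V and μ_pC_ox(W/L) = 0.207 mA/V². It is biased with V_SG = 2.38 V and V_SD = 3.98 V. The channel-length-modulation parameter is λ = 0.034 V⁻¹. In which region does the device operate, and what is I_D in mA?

V_ov = V_SG − |V_tp| = 2.38 − 0.93 = 1.45 V.
Since V_SD = 3.98 V ≥ V_ov = 1.45 V, the device is in saturation.
I_D = ½ k_p V_ov² (1 + λ V_SD) = 0.5 × 0.207 × 1.45² × (1 + 0.034 × 3.98) = 0.247 mA.

Saturation; I_D = 0.247 mA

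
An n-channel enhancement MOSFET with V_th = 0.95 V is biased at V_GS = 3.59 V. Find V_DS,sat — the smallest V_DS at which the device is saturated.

The boundary between triode and saturation is V_DS = V_GS − V_th = V_ov.
V_ov = 3.59 − 0.95 = 2.64 V.

V_DS,sat = 2.64 V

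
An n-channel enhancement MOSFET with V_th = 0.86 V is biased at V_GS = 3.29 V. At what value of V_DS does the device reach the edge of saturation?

The boundary between triode and saturation is V_DS = V_GS − V_th = V_ov.
V_ov = 3.29 − 0.86 = 2.43 V.

V_DS,sat = 2.43 V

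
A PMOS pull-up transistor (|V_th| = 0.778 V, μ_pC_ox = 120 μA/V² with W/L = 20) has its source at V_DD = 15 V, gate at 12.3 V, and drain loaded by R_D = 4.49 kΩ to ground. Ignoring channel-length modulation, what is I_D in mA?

I_D = 3.14 mA

V_SG = V_DD − V_G = 15 − 12.3 = 2.7 V, so V_ov = 2.7 − 0.778 = 1.92 V.
k_p = μ_pC_ox · (W/L) = 2.4 mA/V².
Assume saturation: I_D = ½ k_p V_ov² = 0.5 × 2.4 × 1.92² = 4.43 mA, giving V_SD = V_DD − I_D R_D = 15 − 4.43 × 4.49 = -4.9 V.
But -4.9 V < V_ov = 1.92 V, so the device is actually in triode.
In triode I_D = k_p[V_ov V_SD − ½ V_SD²] and I_D = (V_DD − V_SD)/R_D. Equating: 5.39 V_SD² − 21.71 V_SD + 15 = 0, giving V_SD = 0.885 V (the root below V_ov).
I_D = (15 − 0.885) / 4.49 = 3.14 mA.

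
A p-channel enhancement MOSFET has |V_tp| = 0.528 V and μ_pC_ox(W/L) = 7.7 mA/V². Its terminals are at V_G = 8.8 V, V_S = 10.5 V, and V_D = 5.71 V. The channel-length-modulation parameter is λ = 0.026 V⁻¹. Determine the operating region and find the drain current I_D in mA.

Saturation; I_D = 5.95 mA

V_SG = V_S − V_G = 10.5 − 8.8 = 1.7 V; V_SD = V_S − V_D = 10.5 − 5.71 = 4.79 V.
V_ov = V_SG − |V_tp| = 1.7 − 0.528 = 1.17 V.
Since V_SD = 4.79 V ≥ V_ov = 1.17 V, the device is in saturation.
I_D = ½ k_p V_ov² (1 + λ V_SD) = 0.5 × 7.7 × 1.17² × (1 + 0.026 × 4.79) = 5.95 mA.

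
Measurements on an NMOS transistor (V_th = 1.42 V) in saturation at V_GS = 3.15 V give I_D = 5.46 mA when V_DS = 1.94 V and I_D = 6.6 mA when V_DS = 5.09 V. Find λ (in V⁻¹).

With V_GS fixed, I_D ∝ (1 + λ V_DS) in saturation, so I_D2/I_D1 = (1 + λ V_DS2)/(1 + λ V_DS1).
6.6/5.46 = 1.209 = (1 + 5.09 λ)/(1 + 1.94 λ).
Solving: λ (I_D1 V_DS2 − I_D2 V_DS1) = I_D2 − I_D1, so λ = (6.6 − 5.46) / (5.46 × 5.09 − 6.6 × 1.94) = 1.14 / 15 = 0.0761 V⁻¹.

λ = 0.0761 V⁻¹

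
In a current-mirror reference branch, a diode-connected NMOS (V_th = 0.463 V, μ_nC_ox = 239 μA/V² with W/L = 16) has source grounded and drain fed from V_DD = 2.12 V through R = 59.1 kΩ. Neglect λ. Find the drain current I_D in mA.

With gate tied to drain, V_GS = V_DS ≥ V_GS − V_th, so the device is in saturation.
k_n = μ_nC_ox · (W/L) = 3.824 mA/V².
KCL at the drain: ½ k_n (V_GS − V_th)² = (V_DD − V_GS)/R.
Let x = V_GS − 0.463. Then 113 x² + x − 1.657 = 0, giving x = 0.117 V (positive root), so V_GS = 0.58 V.
I_D = (V_DD − V_GS)/R = (2.12 − 0.58) / 59.1 = 0.0261 mA.

I_D = 0.0261 mA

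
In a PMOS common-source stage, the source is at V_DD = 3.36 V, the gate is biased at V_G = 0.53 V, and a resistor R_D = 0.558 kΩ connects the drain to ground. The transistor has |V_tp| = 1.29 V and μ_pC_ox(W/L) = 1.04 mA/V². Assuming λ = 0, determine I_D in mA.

V_SG = V_DD − V_G = 3.36 − 0.53 = 2.83 V, so V_ov = 2.83 − 1.29 = 1.54 V.
Assume saturation: I_D = ½ k_p V_ov² = 0.5 × 1.04 × 1.54² = 1.23 mA, giving V_SD = V_DD − I_D R_D = 3.36 − 1.23 × 0.558 = 2.67 V.
V_SD = 2.67 V ≥ V_ov = 1.54 V, confirming saturation.

I_D = 1.23 mA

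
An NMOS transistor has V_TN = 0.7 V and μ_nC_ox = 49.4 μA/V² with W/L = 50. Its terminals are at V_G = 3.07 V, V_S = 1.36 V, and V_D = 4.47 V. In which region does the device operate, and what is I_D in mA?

Saturation; I_D = 1.26 mA

V_GS = V_G − V_S = 3.07 − 1.36 = 1.71 V; V_DS = V_D − V_S = 4.47 − 1.36 = 3.11 V.
k_n = μ_nC_ox · (W/L) = 2.47 mA/V².
V_ov = V_GS − V_TN = 1.71 − 0.7 = 1.01 V.
Since V_DS = 3.11 V ≥ V_ov = 1.01 V, the device is in saturation.
I_D = ½ k_n V_ov² = 0.5 × 2.47 × 1.01² = 1.26 mA.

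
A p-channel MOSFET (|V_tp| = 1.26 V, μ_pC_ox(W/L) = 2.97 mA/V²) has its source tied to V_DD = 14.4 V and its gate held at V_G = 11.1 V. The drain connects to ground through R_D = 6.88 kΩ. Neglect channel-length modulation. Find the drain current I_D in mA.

I_D = 2.04 mA

V_SG = V_DD − V_G = 14.4 − 11.1 = 3.3 V, so V_ov = 3.3 − 1.26 = 2.04 V.
Assume saturation: I_D = ½ k_p V_ov² = 0.5 × 2.97 × 2.04² = 6.18 mA, giving V_SD = V_DD − I_D R_D = 14.4 − 6.18 × 6.88 = -28.1 V.
But -28.1 V < V_ov = 2.04 V, so the device is actually in triode.
In triode I_D = k_p[V_ov V_SD − ½ V_SD²] and I_D = (V_DD − V_SD)/R_D. Equating: 10.2 V_SD² − 42.68 V_SD + 14.4 = 0, giving V_SD = 0.37 V (the root below V_ov).
I_D = (14.4 − 0.37) / 6.88 = 2.04 mA.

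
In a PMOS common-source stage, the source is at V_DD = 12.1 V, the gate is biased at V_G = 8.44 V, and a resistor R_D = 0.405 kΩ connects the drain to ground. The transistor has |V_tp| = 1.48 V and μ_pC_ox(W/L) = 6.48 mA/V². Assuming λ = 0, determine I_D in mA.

V_SG = V_DD − V_G = 12.1 − 8.44 = 3.66 V, so V_ov = 3.66 − 1.48 = 2.18 V.
Assume saturation: I_D = ½ k_p V_ov² = 0.5 × 6.48 × 2.18² = 15.4 mA, giving V_SD = V_DD − I_D R_D = 12.1 − 15.4 × 0.405 = 5.86 V.
V_SD = 5.86 V ≥ V_ov = 2.18 V, confirming saturation.

I_D = 15.4 mA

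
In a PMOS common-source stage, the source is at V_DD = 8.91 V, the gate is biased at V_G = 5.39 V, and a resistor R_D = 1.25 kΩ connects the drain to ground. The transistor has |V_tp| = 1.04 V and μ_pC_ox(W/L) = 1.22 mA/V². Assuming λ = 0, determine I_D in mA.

V_SG = V_DD − V_G = 8.91 − 5.39 = 3.52 V, so V_ov = 3.52 − 1.04 = 2.48 V.
Assume saturation: I_D = ½ k_p V_ov² = 0.5 × 1.22 × 2.48² = 3.75 mA, giving V_SD = V_DD − I_D R_D = 8.91 − 3.75 × 1.25 = 4.22 V.
V_SD = 4.22 V ≥ V_ov = 2.48 V, confirming saturation.

I_D = 3.75 mA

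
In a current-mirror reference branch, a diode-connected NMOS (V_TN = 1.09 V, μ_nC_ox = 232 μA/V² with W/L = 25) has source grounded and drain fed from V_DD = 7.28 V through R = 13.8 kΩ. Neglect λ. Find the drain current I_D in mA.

I_D = 0.421 mA

With gate tied to drain, V_GS = V_DS ≥ V_GS − V_TN, so the device is in saturation.
k_n = μ_nC_ox · (W/L) = 5.8 mA/V².
KCL at the drain: ½ k_n (V_GS − V_TN)² = (V_DD − V_GS)/R.
Let x = V_GS − 1.09. Then 40 x² + x − 6.19 = 0, giving x = 0.381 V (positive root), so V_GS = 1.47 V.
I_D = (V_DD − V_GS)/R = (7.28 − 1.47) / 13.8 = 0.421 mA.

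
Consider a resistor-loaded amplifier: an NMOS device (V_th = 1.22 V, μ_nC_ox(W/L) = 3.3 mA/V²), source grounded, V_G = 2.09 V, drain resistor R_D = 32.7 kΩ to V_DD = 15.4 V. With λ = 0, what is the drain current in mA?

I_D = 0.465 mA

V_GS = V_G = 2.09 V, so V_ov = 2.09 − 1.22 = 0.87 V.
Assume saturation: I_D = ½ k_n V_ov² = 0.5 × 3.3 × 0.87² = 1.25 mA, giving V_DS = V_DD − I_D R_D = 15.4 − 1.25 × 32.7 = -25.4 V.
But -25.4 V < V_ov = 0.87 V, so the device is actually in triode.
In triode I_D = k_n[V_ov V_DS − ½ V_DS²] and I_D = (V_DD − V_DS)/R_D. Equating: 54 V_DS² − 94.88 V_DS + 15.4 = 0, giving V_DS = 0.181 V (the root below V_ov).
I_D = (15.4 − 0.181) / 32.7 = 0.465 mA.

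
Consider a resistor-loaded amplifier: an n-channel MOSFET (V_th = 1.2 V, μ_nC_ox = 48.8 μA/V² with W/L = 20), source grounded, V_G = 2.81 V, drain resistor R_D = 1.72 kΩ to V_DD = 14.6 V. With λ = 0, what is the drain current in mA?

V_GS = V_G = 2.81 V, so V_ov = 2.81 − 1.2 = 1.61 V.
k_n = μ_nC_ox · (W/L) = 0.976 mA/V².
Assume saturation: I_D = ½ k_n V_ov² = 0.5 × 0.976 × 1.61² = 1.26 mA, giving V_DS = V_DD − I_D R_D = 14.6 − 1.26 × 1.72 = 12.4 V.
V_DS = 12.4 V ≥ V_ov = 1.61 V, confirming saturation.

I_D = 1.26 mA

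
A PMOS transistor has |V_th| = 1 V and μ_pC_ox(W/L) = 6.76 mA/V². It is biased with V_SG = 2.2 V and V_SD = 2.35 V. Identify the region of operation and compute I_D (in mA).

V_ov = V_SG − |V_th| = 2.2 − 1 = 1.2 V.
Since V_SD = 2.35 V ≥ V_ov = 1.2 V, the device is in saturation.
I_D = ½ k_p V_ov² = 0.5 × 6.76 × 1.2² = 4.87 mA.

Saturation; I_D = 4.87 mA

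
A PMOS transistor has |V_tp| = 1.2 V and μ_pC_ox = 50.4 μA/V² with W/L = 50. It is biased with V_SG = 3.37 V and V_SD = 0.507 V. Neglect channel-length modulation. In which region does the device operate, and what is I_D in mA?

k_p = μ_pC_ox · (W/L) = 2.52 mA/V².
V_ov = V_SG − |V_tp| = 3.37 − 1.2 = 2.17 V.
Since V_SD = 0.507 V < V_ov = 2.17 V, the device is in the triode region.
I_D = k_p [V_ov · V_SD − ½ V_SD²] = 2.52 × [2.17 × 0.507 − 0.5 × 0.507²] = 2.45 mA.

Triode; I_D = 2.45 mA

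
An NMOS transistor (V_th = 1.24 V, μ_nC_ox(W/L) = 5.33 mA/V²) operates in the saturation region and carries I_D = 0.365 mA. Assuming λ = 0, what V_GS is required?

V_GS = 1.61 V

In saturation I_D = ½ k_n (V_GS − V_th)², so V_GS − V_th = √(2 I_D / k_n) = √(2 × 0.365 / 5.33) = 0.37 V.
V_GS = 1.24 + 0.37 = 1.61 V.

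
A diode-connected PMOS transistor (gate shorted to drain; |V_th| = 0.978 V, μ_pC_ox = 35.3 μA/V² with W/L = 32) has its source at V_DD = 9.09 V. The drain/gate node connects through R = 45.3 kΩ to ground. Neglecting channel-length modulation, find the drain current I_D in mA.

I_D = 0.167 mA

With gate tied to drain, V_SG = V_SD ≥ V_SG − |V_th|, so the device is in saturation.
k_p = μ_pC_ox · (W/L) = 1.13 mA/V².
KCL at the drain: ½ k_p (V_SG − |V_th|)² = (V_DD − V_SG)/R.
Let x = V_SG − 0.978. Then 25.6 x² + x − 8.112 = 0, giving x = 0.544 V (positive root), so V_SG = 1.52 V.
I_D = (V_DD − V_SG)/R = (9.09 − 1.52) / 45.3 = 0.167 mA.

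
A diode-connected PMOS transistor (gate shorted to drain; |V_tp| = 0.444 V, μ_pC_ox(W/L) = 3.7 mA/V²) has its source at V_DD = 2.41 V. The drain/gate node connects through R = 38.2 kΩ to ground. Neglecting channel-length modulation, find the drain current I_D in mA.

I_D = 0.0473 mA

With gate tied to drain, V_SG = V_SD ≥ V_SG − |V_tp|, so the device is in saturation.
KCL at the drain: ½ k_p (V_SG − |V_tp|)² = (V_DD − V_SG)/R.
Let x = V_SG − 0.444. Then 70.7 x² + x − 1.966 = 0, giving x = 0.16 V (positive root), so V_SG = 0.604 V.
I_D = (V_DD − V_SG)/R = (2.41 − 0.604) / 38.2 = 0.0473 mA.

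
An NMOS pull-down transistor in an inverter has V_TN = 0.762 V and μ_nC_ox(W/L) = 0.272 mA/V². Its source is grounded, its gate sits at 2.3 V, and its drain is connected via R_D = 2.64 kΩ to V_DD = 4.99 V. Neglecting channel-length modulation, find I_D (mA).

V_GS = V_G = 2.3 V, so V_ov = 2.3 − 0.762 = 1.54 V.
Assume saturation: I_D = ½ k_n V_ov² = 0.5 × 0.272 × 1.54² = 0.322 mA, giving V_DS = V_DD − I_D R_D = 4.99 − 0.322 × 2.64 = 4.14 V.
V_DS = 4.14 V ≥ V_ov = 1.54 V, confirming saturation.

I_D = 0.322 mA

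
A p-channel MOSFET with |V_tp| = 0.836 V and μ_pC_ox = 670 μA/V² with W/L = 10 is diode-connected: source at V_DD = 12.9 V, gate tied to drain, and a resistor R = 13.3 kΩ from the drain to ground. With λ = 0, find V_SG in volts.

With gate tied to drain, V_SG = V_SD ≥ V_SG − |V_tp|, so the device is in saturation.
k_p = μ_pC_ox · (W/L) = 6.7 mA/V².
KCL at the drain: ½ k_p (V_SG − |V_tp|)² = (V_DD − V_SG)/R.
Let x = V_SG − 0.836. Then 44.6 x² + x − 12.06 = 0, giving x = 0.509 V (positive root), so V_SG = 1.35 V.
I_D = (V_DD − V_SG)/R = (12.9 − 1.35) / 13.3 = 0.869 mA.

V_SG = 1.35 V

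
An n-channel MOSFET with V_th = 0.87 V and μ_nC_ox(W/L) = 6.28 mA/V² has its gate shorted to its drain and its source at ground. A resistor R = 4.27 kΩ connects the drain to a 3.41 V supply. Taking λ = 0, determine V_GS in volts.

V_GS = 1.27 V

With gate tied to drain, V_GS = V_DS ≥ V_GS − V_th, so the device is in saturation.
KCL at the drain: ½ k_n (V_GS − V_th)² = (V_DD − V_GS)/R.
Let x = V_GS − 0.87. Then 13.4 x² + x − 2.54 = 0, giving x = 0.4 V (positive root), so V_GS = 1.27 V.
I_D = (V_DD − V_GS)/R = (3.41 − 1.27) / 4.27 = 0.501 mA.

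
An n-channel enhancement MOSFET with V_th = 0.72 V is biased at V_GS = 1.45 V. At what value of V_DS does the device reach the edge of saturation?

V_DS,sat = 0.730 V

The boundary between triode and saturation is V_DS = V_GS − V_th = V_ov.
V_ov = 1.45 − 0.72 = 0.73 V.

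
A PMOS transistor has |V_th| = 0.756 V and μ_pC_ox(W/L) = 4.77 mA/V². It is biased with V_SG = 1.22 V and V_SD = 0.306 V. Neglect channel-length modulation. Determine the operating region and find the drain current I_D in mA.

Triode; I_D = 0.454 mA

V_ov = V_SG − |V_th| = 1.22 − 0.756 = 0.464 V.
Since V_SD = 0.306 V < V_ov = 0.464 V, the device is in the triode region.
I_D = k_p [V_ov · V_SD − ½ V_SD²] = 4.77 × [0.464 × 0.306 − 0.5 × 0.306²] = 0.454 mA.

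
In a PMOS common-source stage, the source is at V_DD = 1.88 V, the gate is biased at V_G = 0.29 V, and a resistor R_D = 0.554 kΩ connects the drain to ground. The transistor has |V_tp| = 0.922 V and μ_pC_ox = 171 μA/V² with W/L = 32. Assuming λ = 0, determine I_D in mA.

I_D = 1.22 mA

V_SG = V_DD − V_G = 1.88 − 0.29 = 1.59 V, so V_ov = 1.59 − 0.922 = 0.668 V.
k_p = μ_pC_ox · (W/L) = 5.472 mA/V².
Assume saturation: I_D = ½ k_p V_ov² = 0.5 × 5.472 × 0.668² = 1.22 mA, giving V_SD = V_DD − I_D R_D = 1.88 − 1.22 × 0.554 = 1.2 V.
V_SD = 1.2 V ≥ V_ov = 0.668 V, confirming saturation.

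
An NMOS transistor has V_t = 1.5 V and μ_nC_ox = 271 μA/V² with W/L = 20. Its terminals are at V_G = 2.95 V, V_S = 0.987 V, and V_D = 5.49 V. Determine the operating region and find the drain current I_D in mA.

V_GS = V_G − V_S = 2.95 − 0.987 = 1.96 V; V_DS = V_D − V_S = 5.49 − 0.987 = 4.5 V.
k_n = μ_nC_ox · (W/L) = 5.42 mA/V².
V_ov = V_GS − V_t = 1.96 − 1.5 = 0.463 V.
Since V_DS = 4.5 V ≥ V_ov = 0.463 V, the device is in saturation.
I_D = ½ k_n V_ov² = 0.5 × 5.42 × 0.463² = 0.581 mA.

Saturation; I_D = 0.581 mA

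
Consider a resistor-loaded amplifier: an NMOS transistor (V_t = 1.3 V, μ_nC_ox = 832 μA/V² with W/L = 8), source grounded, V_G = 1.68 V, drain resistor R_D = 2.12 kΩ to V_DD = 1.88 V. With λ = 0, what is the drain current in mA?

V_GS = V_G = 1.68 V, so V_ov = 1.68 − 1.3 = 0.38 V.
k_n = μ_nC_ox · (W/L) = 6.656 mA/V².
Assume saturation: I_D = ½ k_n V_ov² = 0.5 × 6.656 × 0.38² = 0.481 mA, giving V_DS = V_DD − I_D R_D = 1.88 − 0.481 × 2.12 = 0.861 V.
V_DS = 0.861 V ≥ V_ov = 0.38 V, confirming saturation.

I_D = 0.481 mA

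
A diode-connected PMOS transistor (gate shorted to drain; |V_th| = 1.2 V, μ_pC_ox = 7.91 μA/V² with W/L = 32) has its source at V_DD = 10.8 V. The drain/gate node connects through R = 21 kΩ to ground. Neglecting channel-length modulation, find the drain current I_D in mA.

With gate tied to drain, V_SG = V_SD ≥ V_SG − |V_th|, so the device is in saturation.
k_p = μ_pC_ox · (W/L) = 0.2531 mA/V².
KCL at the drain: ½ k_p (V_SG − |V_th|)² = (V_DD − V_SG)/R.
Let x = V_SG − 1.2. Then 2.66 x² + x − 9.6 = 0, giving x = 1.72 V (positive root), so V_SG = 2.92 V.
I_D = (V_DD − V_SG)/R = (10.8 − 2.92) / 21 = 0.375 mA.

I_D = 0.375 mA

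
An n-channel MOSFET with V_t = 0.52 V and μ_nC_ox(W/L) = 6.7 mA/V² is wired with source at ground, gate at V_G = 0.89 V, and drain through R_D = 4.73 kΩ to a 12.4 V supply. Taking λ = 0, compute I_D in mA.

I_D = 0.459 mA

V_GS = V_G = 0.89 V, so V_ov = 0.89 − 0.52 = 0.37 V.
Assume saturation: I_D = ½ k_n V_ov² = 0.5 × 6.7 × 0.37² = 0.459 mA, giving V_DS = V_DD − I_D R_D = 12.4 − 0.459 × 4.73 = 10.2 V.
V_DS = 10.2 V ≥ V_ov = 0.37 V, confirming saturation.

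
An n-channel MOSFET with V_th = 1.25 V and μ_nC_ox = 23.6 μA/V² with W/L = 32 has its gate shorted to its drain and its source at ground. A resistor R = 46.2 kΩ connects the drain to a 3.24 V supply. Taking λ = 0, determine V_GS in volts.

V_GS = 1.56 V

With gate tied to drain, V_GS = V_DS ≥ V_GS − V_th, so the device is in saturation.
k_n = μ_nC_ox · (W/L) = 0.7552 mA/V².
KCL at the drain: ½ k_n (V_GS − V_th)² = (V_DD − V_GS)/R.
Let x = V_GS − 1.25. Then 17.4 x² + x − 1.99 = 0, giving x = 0.31 V (positive root), so V_GS = 1.56 V.
I_D = (V_DD − V_GS)/R = (3.24 − 1.56) / 46.2 = 0.0364 mA.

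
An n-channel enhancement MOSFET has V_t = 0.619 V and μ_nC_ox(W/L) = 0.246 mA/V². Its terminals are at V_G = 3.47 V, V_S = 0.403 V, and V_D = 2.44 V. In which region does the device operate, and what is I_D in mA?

V_GS = V_G − V_S = 3.47 − 0.403 = 3.07 V; V_DS = V_D − V_S = 2.44 − 0.403 = 2.04 V.
V_ov = V_GS − V_t = 3.07 − 0.619 = 2.45 V.
Since V_DS = 2.04 V < V_ov = 2.45 V, the device is in the triode region.
I_D = k_n [V_ov · V_DS − ½ V_DS²] = 0.246 × [2.45 × 2.04 − 0.5 × 2.04²] = 0.716 mA.

Triode; I_D = 0.716 mA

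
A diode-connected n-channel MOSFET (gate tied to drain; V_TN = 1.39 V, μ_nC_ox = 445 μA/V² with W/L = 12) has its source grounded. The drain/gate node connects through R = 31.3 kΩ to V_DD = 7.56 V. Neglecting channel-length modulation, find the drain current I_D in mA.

I_D = 0.189 mA

With gate tied to drain, V_GS = V_DS ≥ V_GS − V_TN, so the device is in saturation.
k_n = μ_nC_ox · (W/L) = 5.34 mA/V².
KCL at the drain: ½ k_n (V_GS − V_TN)² = (V_DD − V_GS)/R.
Let x = V_GS − 1.39. Then 83.6 x² + x − 6.17 = 0, giving x = 0.266 V (positive root), so V_GS = 1.66 V.
I_D = (V_DD − V_GS)/R = (7.56 − 1.66) / 31.3 = 0.189 mA.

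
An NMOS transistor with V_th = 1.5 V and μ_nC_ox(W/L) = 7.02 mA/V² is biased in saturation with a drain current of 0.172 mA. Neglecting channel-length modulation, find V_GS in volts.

V_GS = 1.72 V

In saturation I_D = ½ k_n (V_GS − V_th)², so V_GS − V_th = √(2 I_D / k_n) = √(2 × 0.172 / 7.02) = 0.221 V.
V_GS = 1.5 + 0.221 = 1.72 V.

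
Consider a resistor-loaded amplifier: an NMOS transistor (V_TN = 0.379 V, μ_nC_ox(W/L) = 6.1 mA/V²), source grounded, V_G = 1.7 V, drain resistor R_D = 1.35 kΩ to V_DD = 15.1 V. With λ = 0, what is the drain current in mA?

V_GS = V_G = 1.7 V, so V_ov = 1.7 − 0.379 = 1.32 V.
Assume saturation: I_D = ½ k_n V_ov² = 0.5 × 6.1 × 1.32² = 5.32 mA, giving V_DS = V_DD − I_D R_D = 15.1 − 5.32 × 1.35 = 7.91 V.
V_DS = 7.91 V ≥ V_ov = 1.32 V, confirming saturation.

I_D = 5.32 mA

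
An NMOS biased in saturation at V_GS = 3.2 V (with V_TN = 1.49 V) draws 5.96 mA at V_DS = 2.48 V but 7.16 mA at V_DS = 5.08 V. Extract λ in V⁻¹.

λ = 0.0958 V⁻¹

With V_GS fixed, I_D ∝ (1 + λ V_DS) in saturation, so I_D2/I_D1 = (1 + λ V_DS2)/(1 + λ V_DS1).
7.16/5.96 = 1.201 = (1 + 5.08 λ)/(1 + 2.48 λ).
Solving: λ (I_D1 V_DS2 − I_D2 V_DS1) = I_D2 − I_D1, so λ = (7.16 − 5.96) / (5.96 × 5.08 − 7.16 × 2.48) = 1.2 / 12.5 = 0.0958 V⁻¹.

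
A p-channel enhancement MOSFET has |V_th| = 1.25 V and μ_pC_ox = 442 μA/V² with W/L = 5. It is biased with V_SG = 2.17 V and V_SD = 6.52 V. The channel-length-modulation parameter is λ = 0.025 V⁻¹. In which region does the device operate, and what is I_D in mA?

Saturation; I_D = 1.09 mA

k_p = μ_pC_ox · (W/L) = 2.21 mA/V².
V_ov = V_SG − |V_th| = 2.17 − 1.25 = 0.92 V.
Since V_SD = 6.52 V ≥ V_ov = 0.92 V, the device is in saturation.
I_D = ½ k_p V_ov² (1 + λ V_SD) = 0.5 × 2.21 × 0.92² × (1 + 0.025 × 6.52) = 1.09 mA.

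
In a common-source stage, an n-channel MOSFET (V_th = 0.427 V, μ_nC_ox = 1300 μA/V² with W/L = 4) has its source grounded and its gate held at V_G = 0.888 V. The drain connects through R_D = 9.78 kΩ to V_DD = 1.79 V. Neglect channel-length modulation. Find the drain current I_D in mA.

V_GS = V_G = 0.888 V, so V_ov = 0.888 − 0.427 = 0.461 V.
k_n = μ_nC_ox · (W/L) = 5.2 mA/V².
Assume saturation: I_D = ½ k_n V_ov² = 0.5 × 5.2 × 0.461² = 0.553 mA, giving V_DS = V_DD − I_D R_D = 1.79 − 0.553 × 9.78 = -3.61 V.
But -3.61 V < V_ov = 0.461 V, so the device is actually in triode.
In triode I_D = k_n[V_ov V_DS − ½ V_DS²] and I_D = (V_DD − V_DS)/R_D. Equating: 25.4 V_DS² − 24.44 V_DS + 1.79 = 0, giving V_DS = 0.0799 V (the root below V_ov).
I_D = (1.79 − 0.0799) / 9.78 = 0.175 mA.

I_D = 0.175 mA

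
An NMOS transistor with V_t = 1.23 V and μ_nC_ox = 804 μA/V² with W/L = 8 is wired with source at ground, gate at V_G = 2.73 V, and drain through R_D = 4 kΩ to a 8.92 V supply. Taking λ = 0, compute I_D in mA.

V_GS = V_G = 2.73 V, so V_ov = 2.73 − 1.23 = 1.5 V.
k_n = μ_nC_ox · (W/L) = 6.432 mA/V².
Assume saturation: I_D = ½ k_n V_ov² = 0.5 × 6.432 × 1.5² = 7.24 mA, giving V_DS = V_DD − I_D R_D = 8.92 − 7.24 × 4 = -20 V.
But -20 V < V_ov = 1.5 V, so the device is actually in triode.
In triode I_D = k_n[V_ov V_DS − ½ V_DS²] and I_D = (V_DD − V_DS)/R_D. Equating: 12.9 V_DS² − 39.59 V_DS + 8.92 = 0, giving V_DS = 0.245 V (the root below V_ov).
I_D = (8.92 − 0.245) / 4 = 2.17 mA.

I_D = 2.17 mA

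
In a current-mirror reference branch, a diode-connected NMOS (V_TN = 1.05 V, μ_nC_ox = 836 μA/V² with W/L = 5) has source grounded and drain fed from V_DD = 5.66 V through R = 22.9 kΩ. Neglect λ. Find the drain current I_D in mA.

I_D = 0.188 mA

With gate tied to drain, V_GS = V_DS ≥ V_GS − V_TN, so the device is in saturation.
k_n = μ_nC_ox · (W/L) = 4.18 mA/V².
KCL at the drain: ½ k_n (V_GS − V_TN)² = (V_DD − V_GS)/R.
Let x = V_GS − 1.05. Then 47.9 x² + x − 4.61 = 0, giving x = 0.3 V (positive root), so V_GS = 1.35 V.
I_D = (V_DD − V_GS)/R = (5.66 − 1.35) / 22.9 = 0.188 mA.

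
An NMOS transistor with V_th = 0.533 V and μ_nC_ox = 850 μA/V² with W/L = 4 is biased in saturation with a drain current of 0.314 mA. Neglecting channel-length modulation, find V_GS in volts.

k_n = μ_nC_ox · (W/L) = 3.4 mA/V².
In saturation I_D = ½ k_n (V_GS − V_th)², so V_GS − V_th = √(2 I_D / k_n) = √(2 × 0.314 / 3.4) = 0.43 V.
V_GS = 0.533 + 0.43 = 0.963 V.

V_GS = 0.963 V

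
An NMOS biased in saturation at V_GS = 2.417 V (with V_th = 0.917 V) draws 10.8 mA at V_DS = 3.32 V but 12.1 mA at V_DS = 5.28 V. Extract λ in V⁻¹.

With V_GS fixed, I_D ∝ (1 + λ V_DS) in saturation, so I_D2/I_D1 = (1 + λ V_DS2)/(1 + λ V_DS1).
12.1/10.8 = 1.12 = (1 + 5.28 λ)/(1 + 3.32 λ).
Solving: λ (I_D1 V_DS2 − I_D2 V_DS1) = I_D2 − I_D1, so λ = (12.1 − 10.8) / (10.8 × 5.28 − 12.1 × 3.32) = 1.3 / 16.9 = 0.0771 V⁻¹.

λ = 0.0771 V⁻¹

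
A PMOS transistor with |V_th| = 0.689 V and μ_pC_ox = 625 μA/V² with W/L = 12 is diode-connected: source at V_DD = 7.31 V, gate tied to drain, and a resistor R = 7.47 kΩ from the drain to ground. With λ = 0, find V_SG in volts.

V_SG = 1.16 V

With gate tied to drain, V_SG = V_SD ≥ V_SG − |V_th|, so the device is in saturation.
k_p = μ_pC_ox · (W/L) = 7.5 mA/V².
KCL at the drain: ½ k_p (V_SG − |V_th|)² = (V_DD − V_SG)/R.
Let x = V_SG − 0.689. Then 28 x² + x − 6.621 = 0, giving x = 0.469 V (positive root), so V_SG = 1.16 V.
I_D = (V_DD − V_SG)/R = (7.31 − 1.16) / 7.47 = 0.824 mA.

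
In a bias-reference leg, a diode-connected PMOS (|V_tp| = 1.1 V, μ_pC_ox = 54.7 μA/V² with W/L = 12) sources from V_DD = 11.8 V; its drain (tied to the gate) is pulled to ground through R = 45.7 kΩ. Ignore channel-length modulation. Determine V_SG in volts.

With gate tied to drain, V_SG = V_SD ≥ V_SG − |V_tp|, so the device is in saturation.
k_p = μ_pC_ox · (W/L) = 0.6564 mA/V².
KCL at the drain: ½ k_p (V_SG − |V_tp|)² = (V_DD − V_SG)/R.
Let x = V_SG − 1.1. Then 15 x² + x − 10.7 = 0, giving x = 0.812 V (positive root), so V_SG = 1.91 V.
I_D = (V_DD − V_SG)/R = (11.8 − 1.91) / 45.7 = 0.216 mA.

V_SG = 1.91 V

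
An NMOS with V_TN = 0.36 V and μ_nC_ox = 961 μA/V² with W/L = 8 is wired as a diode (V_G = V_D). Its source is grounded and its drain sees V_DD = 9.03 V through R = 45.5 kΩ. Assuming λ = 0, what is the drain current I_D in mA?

I_D = 0.186 mA

With gate tied to drain, V_GS = V_DS ≥ V_GS − V_TN, so the device is in saturation.
k_n = μ_nC_ox · (W/L) = 7.688 mA/V².
KCL at the drain: ½ k_n (V_GS − V_TN)² = (V_DD − V_GS)/R.
Let x = V_GS − 0.36. Then 175 x² + x − 8.67 = 0, giving x = 0.22 V (positive root), so V_GS = 0.58 V.
I_D = (V_DD − V_GS)/R = (9.03 − 0.58) / 45.5 = 0.186 mA.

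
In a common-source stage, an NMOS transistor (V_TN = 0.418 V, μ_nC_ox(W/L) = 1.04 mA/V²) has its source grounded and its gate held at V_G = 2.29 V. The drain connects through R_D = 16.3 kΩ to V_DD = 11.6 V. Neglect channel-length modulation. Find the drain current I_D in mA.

V_GS = V_G = 2.29 V, so V_ov = 2.29 − 0.418 = 1.87 V.
Assume saturation: I_D = ½ k_n V_ov² = 0.5 × 1.04 × 1.87² = 1.82 mA, giving V_DS = V_DD − I_D R_D = 11.6 − 1.82 × 16.3 = -18.1 V.
But -18.1 V < V_ov = 1.87 V, so the device is actually in triode.
In triode I_D = k_n[V_ov V_DS − ½ V_DS²] and I_D = (V_DD − V_DS)/R_D. Equating: 8.48 V_DS² − 32.73 V_DS + 11.6 = 0, giving V_DS = 0.395 V (the root below V_ov).
I_D = (11.6 − 0.395) / 16.3 = 0.687 mA.

I_D = 0.687 mA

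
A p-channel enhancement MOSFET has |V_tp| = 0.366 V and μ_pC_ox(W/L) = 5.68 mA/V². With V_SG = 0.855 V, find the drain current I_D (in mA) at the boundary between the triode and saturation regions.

At the boundary V_SD = V_ov = V_SG − |V_tp| = 0.855 − 0.366 = 0.489 V.
I_D = ½ k_p V_ov² = 0.5 × 5.68 × 0.489² = 0.679 mA.

I_D = 0.679 mA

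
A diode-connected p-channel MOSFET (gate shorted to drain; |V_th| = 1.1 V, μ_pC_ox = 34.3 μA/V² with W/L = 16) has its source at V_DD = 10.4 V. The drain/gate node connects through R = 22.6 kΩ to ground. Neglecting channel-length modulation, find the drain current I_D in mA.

I_D = 0.361 mA

With gate tied to drain, V_SG = V_SD ≥ V_SG − |V_th|, so the device is in saturation.
k_p = μ_pC_ox · (W/L) = 0.5488 mA/V².
KCL at the drain: ½ k_p (V_SG − |V_th|)² = (V_DD − V_SG)/R.
Let x = V_SG − 1.1. Then 6.2 x² + x − 9.3 = 0, giving x = 1.15 V (positive root), so V_SG = 2.25 V.
I_D = (V_DD − V_SG)/R = (10.4 − 2.25) / 22.6 = 0.361 mA.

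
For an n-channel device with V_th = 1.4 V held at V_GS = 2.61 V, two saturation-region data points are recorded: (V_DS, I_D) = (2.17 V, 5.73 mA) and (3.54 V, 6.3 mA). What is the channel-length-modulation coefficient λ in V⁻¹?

λ = 0.0862 V⁻¹

With V_GS fixed, I_D ∝ (1 + λ V_DS) in saturation, so I_D2/I_D1 = (1 + λ V_DS2)/(1 + λ V_DS1).
6.3/5.73 = 1.099 = (1 + 3.54 λ)/(1 + 2.17 λ).
Solving: λ (I_D1 V_DS2 − I_D2 V_DS1) = I_D2 − I_D1, so λ = (6.3 − 5.73) / (5.73 × 3.54 − 6.3 × 2.17) = 0.57 / 6.61 = 0.0862 V⁻¹.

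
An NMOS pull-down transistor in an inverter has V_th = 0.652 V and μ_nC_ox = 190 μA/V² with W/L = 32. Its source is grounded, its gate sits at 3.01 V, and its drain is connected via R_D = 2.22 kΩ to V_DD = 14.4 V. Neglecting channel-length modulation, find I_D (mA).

V_GS = V_G = 3.01 V, so V_ov = 3.01 − 0.652 = 2.36 V.
k_n = μ_nC_ox · (W/L) = 6.08 mA/V².
Assume saturation: I_D = ½ k_n V_ov² = 0.5 × 6.08 × 2.36² = 16.9 mA, giving V_DS = V_DD − I_D R_D = 14.4 − 16.9 × 2.22 = -23.1 V.
But -23.1 V < V_ov = 2.36 V, so the device is actually in triode.
In triode I_D = k_n[V_ov V_DS − ½ V_DS²] and I_D = (V_DD − V_DS)/R_D. Equating: 6.75 V_DS² − 32.83 V_DS + 14.4 = 0, giving V_DS = 0.488 V (the root below V_ov).
I_D = (14.4 − 0.488) / 2.22 = 6.27 mA.

I_D = 6.27 mA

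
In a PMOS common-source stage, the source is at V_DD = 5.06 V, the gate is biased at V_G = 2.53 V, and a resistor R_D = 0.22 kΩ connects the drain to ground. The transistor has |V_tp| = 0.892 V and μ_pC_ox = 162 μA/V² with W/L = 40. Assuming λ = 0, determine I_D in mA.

I_D = 8.69 mA

V_SG = V_DD − V_G = 5.06 − 2.53 = 2.53 V, so V_ov = 2.53 − 0.892 = 1.64 V.
k_p = μ_pC_ox · (W/L) = 6.48 mA/V².
Assume saturation: I_D = ½ k_p V_ov² = 0.5 × 6.48 × 1.64² = 8.69 mA, giving V_SD = V_DD − I_D R_D = 5.06 − 8.69 × 0.22 = 3.15 V.
V_SD = 3.15 V ≥ V_ov = 1.64 V, confirming saturation.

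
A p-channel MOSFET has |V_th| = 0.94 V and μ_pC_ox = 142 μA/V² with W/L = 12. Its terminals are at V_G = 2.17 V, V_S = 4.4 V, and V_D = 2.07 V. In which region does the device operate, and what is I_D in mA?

V_SG = V_S − V_G = 4.4 − 2.17 = 2.23 V; V_SD = V_S − V_D = 4.4 − 2.07 = 2.33 V.
k_p = μ_pC_ox · (W/L) = 1.704 mA/V².
V_ov = V_SG − |V_th| = 2.23 − 0.94 = 1.29 V.
Since V_SD = 2.33 V ≥ V_ov = 1.29 V, the device is in saturation.
I_D = ½ k_p V_ov² = 0.5 × 1.704 × 1.29² = 1.42 mA.

Saturation; I_D = 1.42 mA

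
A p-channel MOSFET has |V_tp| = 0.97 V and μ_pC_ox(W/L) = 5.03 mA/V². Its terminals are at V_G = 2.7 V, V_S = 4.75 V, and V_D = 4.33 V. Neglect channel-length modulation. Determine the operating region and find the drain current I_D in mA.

V_SG = V_S − V_G = 4.75 − 2.7 = 2.05 V; V_SD = V_S − V_D = 4.75 − 4.33 = 0.42 V.
V_ov = V_SG − |V_tp| = 2.05 − 0.97 = 1.08 V.
Since V_SD = 0.42 V < V_ov = 1.08 V, the device is in the triode region.
I_D = k_p [V_ov · V_SD − ½ V_SD²] = 5.03 × [1.08 × 0.42 − 0.5 × 0.42²] = 1.84 mA.

Triode; I_D = 1.84 mA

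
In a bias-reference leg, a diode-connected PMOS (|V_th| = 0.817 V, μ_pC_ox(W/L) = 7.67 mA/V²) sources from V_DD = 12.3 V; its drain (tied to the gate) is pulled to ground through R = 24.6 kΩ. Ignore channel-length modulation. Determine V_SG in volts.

With gate tied to drain, V_SG = V_SD ≥ V_SG − |V_th|, so the device is in saturation.
KCL at the drain: ½ k_p (V_SG − |V_th|)² = (V_DD − V_SG)/R.
Let x = V_SG − 0.817. Then 94.3 x² + x − 11.48 = 0, giving x = 0.344 V (positive root), so V_SG = 1.16 V.
I_D = (V_DD − V_SG)/R = (12.3 − 1.16) / 24.6 = 0.453 mA.

V_SG = 1.16 V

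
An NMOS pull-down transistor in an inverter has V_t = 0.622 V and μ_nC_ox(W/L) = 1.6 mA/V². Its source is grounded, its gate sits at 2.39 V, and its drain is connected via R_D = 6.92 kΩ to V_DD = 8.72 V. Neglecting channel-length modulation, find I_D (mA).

I_D = 1.19 mA

V_GS = V_G = 2.39 V, so V_ov = 2.39 − 0.622 = 1.77 V.
Assume saturation: I_D = ½ k_n V_ov² = 0.5 × 1.6 × 1.77² = 2.5 mA, giving V_DS = V_DD − I_D R_D = 8.72 − 2.5 × 6.92 = -8.58 V.
But -8.58 V < V_ov = 1.77 V, so the device is actually in triode.
In triode I_D = k_n[V_ov V_DS − ½ V_DS²] and I_D = (V_DD − V_DS)/R_D. Equating: 5.54 V_DS² − 20.58 V_DS + 8.72 = 0, giving V_DS = 0.488 V (the root below V_ov).
I_D = (8.72 − 0.488) / 6.92 = 1.19 mA.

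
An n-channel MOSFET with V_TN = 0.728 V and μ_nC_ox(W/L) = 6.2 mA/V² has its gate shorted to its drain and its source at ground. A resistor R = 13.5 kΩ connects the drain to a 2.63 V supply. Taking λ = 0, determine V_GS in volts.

V_GS = 0.930 V

With gate tied to drain, V_GS = V_DS ≥ V_GS − V_TN, so the device is in saturation.
KCL at the drain: ½ k_n (V_GS − V_TN)² = (V_DD − V_GS)/R.
Let x = V_GS − 0.728. Then 41.9 x² + x − 1.902 = 0, giving x = 0.202 V (positive root), so V_GS = 0.93 V.
I_D = (V_DD − V_GS)/R = (2.63 − 0.93) / 13.5 = 0.126 mA.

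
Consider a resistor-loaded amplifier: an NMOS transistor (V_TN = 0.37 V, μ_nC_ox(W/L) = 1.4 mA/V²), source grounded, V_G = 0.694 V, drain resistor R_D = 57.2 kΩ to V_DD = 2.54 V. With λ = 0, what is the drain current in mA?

V_GS = V_G = 0.694 V, so V_ov = 0.694 − 0.37 = 0.324 V.
Assume saturation: I_D = ½ k_n V_ov² = 0.5 × 1.4 × 0.324² = 0.0735 mA, giving V_DS = V_DD − I_D R_D = 2.54 − 0.0735 × 57.2 = -1.66 V.
But -1.66 V < V_ov = 0.324 V, so the device is actually in triode.
In triode I_D = k_n[V_ov V_DS − ½ V_DS²] and I_D = (V_DD − V_DS)/R_D. Equating: 40 V_DS² − 26.95 V_DS + 2.54 = 0, giving V_DS = 0.113 V (the root below V_ov).
I_D = (2.54 − 0.113) / 57.2 = 0.0424 mA.

I_D = 0.0424 mA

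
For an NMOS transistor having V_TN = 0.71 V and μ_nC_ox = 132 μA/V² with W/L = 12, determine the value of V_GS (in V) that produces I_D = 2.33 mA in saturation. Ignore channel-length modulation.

k_n = μ_nC_ox · (W/L) = 1.584 mA/V².
In saturation I_D = ½ k_n (V_GS − V_TN)², so V_GS − V_TN = √(2 I_D / k_n) = √(2 × 2.33 / 1.584) = 1.72 V.
V_GS = 0.71 + 1.72 = 2.43 V.

V_GS = 2.43 V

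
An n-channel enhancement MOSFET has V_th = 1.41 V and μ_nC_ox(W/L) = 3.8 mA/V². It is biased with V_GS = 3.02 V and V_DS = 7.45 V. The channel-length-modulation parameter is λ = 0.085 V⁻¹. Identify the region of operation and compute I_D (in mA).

Saturation; I_D = 8.04 mA

V_ov = V_GS − V_th = 3.02 − 1.41 = 1.61 V.
Since V_DS = 7.45 V ≥ V_ov = 1.61 V, the device is in saturation.
I_D = ½ k_n V_ov² (1 + λ V_DS) = 0.5 × 3.8 × 1.61² × (1 + 0.085 × 7.45) = 8.04 mA.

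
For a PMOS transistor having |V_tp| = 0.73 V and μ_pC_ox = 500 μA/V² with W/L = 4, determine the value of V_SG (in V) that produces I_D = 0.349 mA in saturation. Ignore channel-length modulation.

k_p = μ_pC_ox · (W/L) = 2 mA/V².
In saturation I_D = ½ k_p (V_SG − |V_tp|)², so V_SG − |V_tp| = √(2 I_D / k_p) = √(2 × 0.349 / 2) = 0.591 V.
V_SG = 0.73 + 0.591 = 1.32 V.

V_SG = 1.32 V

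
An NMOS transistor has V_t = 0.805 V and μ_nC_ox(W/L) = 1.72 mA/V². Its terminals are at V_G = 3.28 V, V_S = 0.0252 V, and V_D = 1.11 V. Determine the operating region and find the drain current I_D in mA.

Triode; I_D = 3.56 mA

V_GS = V_G − V_S = 3.28 − 0.0252 = 3.25 V; V_DS = V_D − V_S = 1.11 − 0.0252 = 1.08 V.
V_ov = V_GS − V_t = 3.25 − 0.805 = 2.45 V.
Since V_DS = 1.08 V < V_ov = 2.45 V, the device is in the triode region.
I_D = k_n [V_ov · V_DS − ½ V_DS²] = 1.72 × [2.45 × 1.08 − 0.5 × 1.08²] = 3.56 mA.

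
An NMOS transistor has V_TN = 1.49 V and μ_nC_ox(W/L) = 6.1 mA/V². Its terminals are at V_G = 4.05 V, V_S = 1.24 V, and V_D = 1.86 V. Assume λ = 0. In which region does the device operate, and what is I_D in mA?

V_GS = V_G − V_S = 4.05 − 1.24 = 2.81 V; V_DS = V_D − V_S = 1.86 − 1.24 = 0.62 V.
V_ov = V_GS − V_TN = 2.81 − 1.49 = 1.32 V.
Since V_DS = 0.62 V < V_ov = 1.32 V, the device is in the triode region.
I_D = k_n [V_ov · V_DS − ½ V_DS²] = 6.1 × [1.32 × 0.62 − 0.5 × 0.62²] = 3.82 mA.

Triode; I_D = 3.82 mA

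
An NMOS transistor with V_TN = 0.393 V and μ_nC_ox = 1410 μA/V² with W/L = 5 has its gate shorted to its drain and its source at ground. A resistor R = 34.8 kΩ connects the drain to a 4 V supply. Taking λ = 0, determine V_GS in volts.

With gate tied to drain, V_GS = V_DS ≥ V_GS − V_TN, so the device is in saturation.
k_n = μ_nC_ox · (W/L) = 7.05 mA/V².
KCL at the drain: ½ k_n (V_GS − V_TN)² = (V_DD − V_GS)/R.
Let x = V_GS − 0.393. Then 123 x² + x − 3.607 = 0, giving x = 0.167 V (positive root), so V_GS = 0.56 V.
I_D = (V_DD − V_GS)/R = (4 − 0.56) / 34.8 = 0.0988 mA.

V_GS = 0.560 V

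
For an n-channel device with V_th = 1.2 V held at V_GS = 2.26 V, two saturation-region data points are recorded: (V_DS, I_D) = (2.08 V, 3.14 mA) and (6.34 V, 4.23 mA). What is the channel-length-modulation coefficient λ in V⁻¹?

λ = 0.0981 V⁻¹

With V_GS fixed, I_D ∝ (1 + λ V_DS) in saturation, so I_D2/I_D1 = (1 + λ V_DS2)/(1 + λ V_DS1).
4.23/3.14 = 1.347 = (1 + 6.34 λ)/(1 + 2.08 λ).
Solving: λ (I_D1 V_DS2 − I_D2 V_DS1) = I_D2 − I_D1, so λ = (4.23 − 3.14) / (3.14 × 6.34 − 4.23 × 2.08) = 1.09 / 11.1 = 0.0981 V⁻¹.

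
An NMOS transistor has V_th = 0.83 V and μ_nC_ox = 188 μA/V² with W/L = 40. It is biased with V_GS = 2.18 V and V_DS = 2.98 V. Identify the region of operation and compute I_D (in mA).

k_n = μ_nC_ox · (W/L) = 7.52 mA/V².
V_ov = V_GS − V_th = 2.18 − 0.83 = 1.35 V.
Since V_DS = 2.98 V ≥ V_ov = 1.35 V, the device is in saturation.
I_D = ½ k_n V_ov² = 0.5 × 7.52 × 1.35² = 6.85 mA.

Saturation; I_D = 6.85 mA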